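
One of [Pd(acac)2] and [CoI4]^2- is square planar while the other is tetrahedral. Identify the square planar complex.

For [Pd(acac)2]: Ligand charges: each acetylacetonate is −1. With an overall charge of 0 the palladium centre must be in the +2 oxidation state. Palladium is a group-10 element; Pd(II) is therefore d⁸. A 4d d⁸ ion has a large crystal-field splitting; square planar leaves the high-energy d_{x²−y²} orbital empty and maximises CFSE. → square planar.
For [CoI4]^2-: Ligand charges: each iodide is −1. With an overall charge of −2 the cobalt centre must be in the +2 oxidation state. Group 9 minus oxidation state 2 gives a d⁷ configuration. For a high-spin 3d d⁷ ion with weak-field ligands the small Δₜ gives little square-planar CFSE advantage, so four ligands adopt the sterically favoured tetrahedral geometry. → tetrahedral.

[Pd(acac)2]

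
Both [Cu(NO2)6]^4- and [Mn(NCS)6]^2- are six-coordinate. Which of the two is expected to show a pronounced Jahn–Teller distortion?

[Cu(NO2)6]^4-: Each nitro (N-bound nitrite) is −1; balancing the −4 overall charge requires Cu(II). Group 11 minus oxidation state 2 gives a d⁹ configuration. The t₂g⁶e_g³ configuration has an unevenly filled e_g set; the Jahn–Teller theorem predicts a tetragonal distortion (typically axial elongation) to lift the degeneracy.
[Mn(NCS)6]^2-: Each isothiocyanate is −1; balancing the −2 overall charge requires Mn(IV). Group 7 minus oxidation state 4 gives a d³ configuration. The d³ configuration leaves the e_g set evenly filled (or empty) — no strong Jahn–Teller driving force.

[Cu(NO2)6]^4-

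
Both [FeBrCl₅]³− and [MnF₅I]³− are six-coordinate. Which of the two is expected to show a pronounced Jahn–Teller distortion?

[FeBrCl₅]³−: Each bromide is −1; each chloride is −1; balancing the −3 overall charge requires Fe(III). Fe sits in group 8, so the d-electron count is 8 − 3 = 5. Bromide and chloride are weak-field ligands for a first-row metal, so the complex is high-spin. The d⁵ configuration leaves the e_g set evenly filled (or empty) — no strong Jahn–Teller driving force.
[MnF₅I]³−: Summing ligand charges against the −3 overall charge gives an oxidation state of +3 for manganese. Group 7 minus oxidation state 3 gives a d⁴ configuration. Fluoride and iodide are weak-field ligands for a first-row metal, so the complex is high-spin. The t₂g³e_g¹ (high-spin) configuration has an unevenly filled e_g set; the Jahn–Teller theorem predicts a tetragonal distortion (typically axial elongation) to lift the degeneracy.

[MnF₅I]³−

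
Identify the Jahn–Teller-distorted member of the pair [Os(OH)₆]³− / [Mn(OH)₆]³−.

[Os(OH)₆]³−: Summing ligand charges against the −3 overall charge gives an oxidation state of +3 for osmium. Os sits in group 8, so the d-electron count is 8 − 3 = 5. A 5d ion has a large Δₒ and is invariably low-spin. The d⁵ configuration leaves the e_g set evenly filled (or empty) — no strong Jahn–Teller driving force.
[Mn(OH)₆]³−: Each hydroxide is −1; balancing the −3 overall charge requires Mn(III). Manganese is a group-7 element; Mn(III) is therefore d⁴. Hydroxide is a weak-field ligand for a first-row metal, so the complex is high-spin. The t₂g³e_g¹ (high-spin) configuration has an unevenly filled e_g set; the Jahn–Teller theorem predicts a tetragonal distortion (typically axial elongation) to lift the degeneracy.

[Mn(OH)₆]³−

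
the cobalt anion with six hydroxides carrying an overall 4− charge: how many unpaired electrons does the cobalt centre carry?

3

Summing ligand charges against the −4 overall charge gives an oxidation state of +2 for cobalt.
Cobalt is a group-9 element; Co(II) is therefore d⁷.
The spin state decides the count: Hydroxide is a weak-field ligand for a first-row metal, so the complex is high-spin.
An octahedral high-spin d⁷ ion is t₂g⁵e_g², giving 3 unpaired electrons.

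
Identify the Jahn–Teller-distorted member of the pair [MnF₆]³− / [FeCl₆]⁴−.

[MnF₆]³−

[MnF₆]³−: Each fluoride is −1; balancing the −3 overall charge requires Mn(III). Group 7 minus oxidation state 3 gives a d⁴ configuration. Fluoride is a weak-field ligand for a first-row metal, so the complex is high-spin. The t₂g³e_g¹ (high-spin) configuration has an unevenly filled e_g set; the Jahn–Teller theorem predicts a tetragonal distortion (typically axial elongation) to lift the degeneracy.
[FeCl₆]⁴−: Ligand charges: each chloride is −1. With an overall charge of −4 the iron centre must be in the +2 oxidation state. Group 8 minus oxidation state 2 gives a d⁶ configuration. Chloride is a weak-field ligand for a first-row metal, so the complex is high-spin. The d⁶ configuration leaves the e_g set evenly filled (or empty) — no strong Jahn–Teller driving force.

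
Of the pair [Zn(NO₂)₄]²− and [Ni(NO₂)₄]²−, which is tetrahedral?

For [Zn(NO₂)₄]²−: Ligand charges: each nitro (N-bound nitrite) is −1. With an overall charge of −2 the zinc centre must be in the +2 oxidation state. Zinc is a group-12 element; Zn(II) is therefore d¹⁰. A d¹⁰ ion has no crystal-field stabilisation preference between square planar and tetrahedral, so four ligands adopt the sterically favoured tetrahedral geometry. → tetrahedral.
For [Ni(NO₂)₄]²−: Summing ligand charges against the −2 overall charge gives an oxidation state of +2 for nickel. Nickel is a group-10 element; Ni(II) is therefore d⁸. Nitro (N-bound nitrite) is a strong-field ligand (high in the spectrochemical series). A 3d d⁸ ion with strong-field ligands gains enough CFSE to favour square planar over tetrahedral. → square planar.

[Zn(NO₂)₄]²−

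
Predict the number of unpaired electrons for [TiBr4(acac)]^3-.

Summing ligand charges against the −3 overall charge gives an oxidation state of +2 for titanium.
Titanium is a group-4 element; Ti(II) is therefore d².
Counting donor atoms: 4×bromide (monodentate) → 4 donors; 1×acetylacetonate (bidentate) → 2 donors. Coordination number = 6.
In an octahedral field the d² configuration is t₂g²e_g⁰ (only one arrangement possible), giving 2 unpaired electrons.

2 unpaired electrons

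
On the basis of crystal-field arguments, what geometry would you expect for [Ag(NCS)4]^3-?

tetrahedral

Summing ligand charges against the −3 overall charge gives an oxidation state of +1 for silver.
Silver is a group-11 element; Ag(I) is therefore d¹⁰.
With 4 monodentate ligands the coordination number is 4.
A d¹⁰ ion has no crystal-field stabilisation preference between square planar and tetrahedral, so four ligands adopt the sterically favoured tetrahedral geometry.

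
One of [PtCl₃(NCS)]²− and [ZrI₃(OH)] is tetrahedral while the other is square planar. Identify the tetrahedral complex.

For [PtCl₃(NCS)]²−: Each chloride is −1; each isothiocyanate is −1; balancing the −2 overall charge requires Pt(II). Group 10 minus oxidation state 2 gives a d⁸ configuration. A 5d d⁸ ion has a large crystal-field splitting; square planar leaves the high-energy d_{x²−y²} orbital empty and maximises CFSE. → square planar.
For [ZrI₃(OH)]: Summing ligand charges against the 0 overall charge gives an oxidation state of +4 for zirconium. Zirconium is a group-4 element; Zr(IV) is therefore d⁰. A d⁰ ion has no crystal-field stabilisation preference between square planar and tetrahedral, so four ligands adopt the sterically favoured tetrahedral geometry. → tetrahedral.

[ZrI₃(OH)]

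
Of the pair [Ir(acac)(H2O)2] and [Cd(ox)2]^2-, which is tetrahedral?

For [Ir(acac)(H2O)2]: Ligand charges: each acetylacetonate is −1; water is neutral. With an overall charge of 0 the iridium centre must be in the +1 oxidation state. Ir sits in group 9, so the d-electron count is 9 − 1 = 8. A 5d d⁸ ion has a large crystal-field splitting; square planar leaves the high-energy d_{x²−y²} orbital empty and maximises CFSE. → square planar.
For [Cd(ox)2]^2-: Summing ligand charges against the −2 overall charge gives an oxidation state of +2 for cadmium. Cd sits in group 12, so the d-electron count is 12 − 2 = 10. A d¹⁰ ion has no crystal-field stabilisation preference between square planar and tetrahedral, so four ligands adopt the sterically favoured tetrahedral geometry. → tetrahedral.

[Cd(ox)2]^2-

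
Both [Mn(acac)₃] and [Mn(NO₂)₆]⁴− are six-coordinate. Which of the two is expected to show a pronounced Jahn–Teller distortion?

[Mn(acac)₃]

[Mn(acac)₃]: Ligand charges: each acetylacetonate is −1. With an overall charge of 0 the manganese centre must be in the +3 oxidation state. Mn sits in group 7, so the d-electron count is 7 − 3 = 4. Acetylacetonate is a weak-field ligand for a first-row metal, so the complex is high-spin. The t₂g³e_g¹ (high-spin) configuration has an unevenly filled e_g set; the Jahn–Teller theorem predicts a tetragonal distortion (typically axial elongation) to lift the degeneracy.
[Mn(NO₂)₆]⁴−: Each nitro (N-bound nitrite) is −1; balancing the −4 overall charge requires Mn(II). Group 7 minus oxidation state 2 gives a d⁵ configuration. Nitro (N-bound nitrite) is a strong-field ligand (high in the spectrochemical series) for a first-row metal, so the complex is low-spin. The d⁵ configuration leaves the e_g set evenly filled (or empty) — no strong Jahn–Teller driving force.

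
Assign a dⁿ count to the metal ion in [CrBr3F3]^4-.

d4

Summing ligand charges against the −4 overall charge gives an oxidation state of +2 for chromium.
Chromium is a group-6 element; Cr(II) is therefore d⁴.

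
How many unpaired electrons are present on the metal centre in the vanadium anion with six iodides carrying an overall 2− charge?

1

Each iodide is −1; balancing the −2 overall charge requires V(IV).
Group 5 minus oxidation state 4 gives a d¹ configuration.
In an octahedral field the d¹ configuration is t₂g¹e_g⁰ (only one arrangement possible), giving 1 unpaired electron.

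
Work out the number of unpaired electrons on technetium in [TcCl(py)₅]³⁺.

Ligand charges: each chloride is −1; pyridine is neutral. With an overall charge of +3 the technetium centre must be in the +4 oxidation state.
Tc sits in group 7, so the d-electron count is 7 − 4 = 3.
In an octahedral field the d³ configuration is t₂g³e_g⁰ (only one arrangement possible), giving 3 unpaired electrons.

3 unpaired electrons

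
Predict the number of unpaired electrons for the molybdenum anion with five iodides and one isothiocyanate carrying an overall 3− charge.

Ligand charges: each iodide is −1; each isothiocyanate is −1. With an overall charge of −3 the molybdenum centre must be in the +3 oxidation state.
Mo sits in group 6, so the d-electron count is 6 − 3 = 3.
In an octahedral field the d³ configuration is t₂g³e_g⁰ (only one arrangement possible), giving 3 unpaired electrons.

3 unpaired electrons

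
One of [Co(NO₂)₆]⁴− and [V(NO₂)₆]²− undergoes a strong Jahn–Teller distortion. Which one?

[Co(NO₂)₆]⁴−

[Co(NO₂)₆]⁴−: Ligand charges: each nitro (N-bound nitrite) is −1. With an overall charge of −4 the cobalt centre must be in the +2 oxidation state. Co sits in group 9, so the d-electron count is 9 − 2 = 7. Nitro (N-bound nitrite) is a strong-field ligand (high in the spectrochemical series) for a first-row metal, so the complex is low-spin. The t₂g⁶e_g¹ (low-spin) configuration has an unevenly filled e_g set; the Jahn–Teller theorem predicts a tetragonal distortion (typically axial elongation) to lift the degeneracy.
[V(NO₂)₆]²−: Each nitro (N-bound nitrite) is −1; balancing the −2 overall charge requires V(IV). Group 5 minus oxidation state 4 gives a d¹ configuration. The d¹ configuration leaves the e_g set evenly filled (or empty) — no strong Jahn–Teller driving force.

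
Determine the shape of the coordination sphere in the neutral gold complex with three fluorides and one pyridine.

Each fluoride is −1; pyridine is neutral; balancing the 0 overall charge requires Au(III).
Gold is a group-11 element; Au(III) is therefore d⁸.
With 4 monodentate ligands the coordination number is 4.
A 5d d⁸ ion has a large crystal-field splitting; square planar leaves the high-energy d_{x²−y²} orbital empty and maximises CFSE.

square planar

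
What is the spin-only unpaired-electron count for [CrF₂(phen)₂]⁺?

3

Ligand charges: each fluoride is −1; 1,10-phenanthroline is neutral. With an overall charge of +1 the chromium centre must be in the +3 oxidation state.
Group 6 minus oxidation state 3 gives a d³ configuration.
Counting donor atoms: 2×fluoride (monodentate) → 2 donors; 2×1,10-phenanthroline (bidentate) → 4 donors. Coordination number = 6.
In an octahedral field the d³ configuration is t₂g³e_g⁰ (only one arrangement possible), giving 3 unpaired electrons.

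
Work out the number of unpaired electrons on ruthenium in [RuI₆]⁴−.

0

Each iodide is −1; balancing the −4 overall charge requires Ru(II).
Group 8 minus oxidation state 2 gives a d⁶ configuration.
The spin state decides the count: a 4d ion has a large Δₒ and is invariably low-spin.
An octahedral low-spin d⁶ ion is t₂g⁶e_g⁰, giving 0 unpaired electrons.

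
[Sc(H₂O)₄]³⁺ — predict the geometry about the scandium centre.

tetrahedral

Summing ligand charges against the +3 overall charge gives an oxidation state of +3 for scandium.
Scandium is a group-3 element; Sc(III) is therefore d⁰.
Coordination number: 4.
A d⁰ ion has no crystal-field stabilisation preference between square planar and tetrahedral, so four ligands adopt the sterically favoured tetrahedral geometry.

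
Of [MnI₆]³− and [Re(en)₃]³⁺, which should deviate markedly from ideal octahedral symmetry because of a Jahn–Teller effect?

[MnI₆]³−: Ligand charges: each iodide is −1. With an overall charge of −3 the manganese centre must be in the +3 oxidation state. Mn sits in group 7, so the d-electron count is 7 − 3 = 4. Iodide is a weak-field ligand for a first-row metal, so the complex is high-spin. The t₂g³e_g¹ (high-spin) configuration has an unevenly filled e_g set; the Jahn–Teller theorem predicts a tetragonal distortion (typically axial elongation) to lift the degeneracy.
[Re(en)₃]³⁺: Ethylenediamine is neutral; balancing the +3 overall charge requires Re(III). Re sits in group 7, so the d-electron count is 7 − 3 = 4. A 5d ion has a large Δₒ and is invariably low-spin. The d⁴ configuration leaves the e_g set evenly filled (or empty) — no strong Jahn–Teller driving force.

[MnI₆]³−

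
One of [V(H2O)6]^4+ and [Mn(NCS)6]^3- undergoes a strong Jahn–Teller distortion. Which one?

[Mn(NCS)6]^3-

[V(H2O)6]^4+: Summing ligand charges against the +4 overall charge gives an oxidation state of +4 for vanadium. V sits in group 5, so the d-electron count is 5 − 4 = 1. The d¹ configuration leaves the e_g set evenly filled (or empty) — no strong Jahn–Teller driving force.
[Mn(NCS)6]^3-: Summing ligand charges against the −3 overall charge gives an oxidation state of +3 for manganese. Group 7 minus oxidation state 3 gives a d⁴ configuration. Isothiocyanate is a weak-field ligand for a first-row metal, so the complex is high-spin. The t₂g³e_g¹ (high-spin) configuration has an unevenly filled e_g set; the Jahn–Teller theorem predicts a tetragonal distortion (typically axial elongation) to lift the degeneracy.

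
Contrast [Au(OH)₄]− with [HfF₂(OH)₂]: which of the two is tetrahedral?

For [Au(OH)₄]−: Summing ligand charges against the −1 overall charge gives an oxidation state of +3 for gold. Gold is a group-11 element; Au(III) is therefore d⁸. A 5d d⁸ ion has a large crystal-field splitting; square planar leaves the high-energy d_{x²−y²} orbital empty and maximises CFSE. → square planar.
For [HfF₂(OH)₂]: Ligand charges: each fluoride is −1; each hydroxide is −1. With an overall charge of 0 the hafnium centre must be in the +4 oxidation state. Hafnium is a group-4 element; Hf(IV) is therefore d⁰. A d⁰ ion has no crystal-field stabilisation preference between square planar and tetrahedral, so four ligands adopt the sterically favoured tetrahedral geometry. → tetrahedral.

[HfF₂(OH)₂]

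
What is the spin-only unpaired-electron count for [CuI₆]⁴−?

1 unpaired electron

Each iodide is −1; balancing the −4 overall charge requires Cu(II).
Group 11 minus oxidation state 2 gives a d⁹ configuration.
In an octahedral field the d⁹ configuration is t₂g⁶e_g³ (only one arrangement possible), giving 1 unpaired electron.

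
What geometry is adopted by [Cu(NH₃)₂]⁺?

linear

Summing ligand charges against the +1 overall charge gives an oxidation state of +1 for copper.
Group 11 minus oxidation state 1 gives a d¹⁰ configuration.
Coordination number: 2.
A d¹⁰ ion with only two ligands adopts a linear arrangement (sp hybridisation; no CFSE preference).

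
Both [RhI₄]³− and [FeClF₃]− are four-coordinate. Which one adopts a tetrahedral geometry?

[FeClF₃]−

For [RhI₄]³−: Each iodide is −1; balancing the −3 overall charge requires Rh(I). Group 9 minus oxidation state 1 gives a d⁸ configuration. A 4d d⁸ ion has a large crystal-field splitting; square planar leaves the high-energy d_{x²−y²} orbital empty and maximises CFSE. → square planar.
For [FeClF₃]−: Summing ligand charges against the −1 overall charge gives an oxidation state of +3 for iron. Group 8 minus oxidation state 3 gives a d⁵ configuration. A high-spin d⁵ ion has zero CFSE in either geometry, so four ligands adopt the sterically favoured tetrahedral geometry. → tetrahedral.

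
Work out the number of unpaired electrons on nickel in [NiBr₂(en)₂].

Ligand charges: each bromide is −1; ethylenediamine is neutral. With an overall charge of 0 the nickel centre must be in the +2 oxidation state.
Nickel is a group-10 element; Ni(II) is therefore d⁸.
Counting donor atoms: 2×bromide (monodentate) → 2 donors; 2×ethylenediamine (bidentate) → 4 donors. Coordination number = 6.
In an octahedral field the d⁸ configuration is t₂g⁶e_g² (only one arrangement possible), giving 2 unpaired electrons.

2 unpaired electrons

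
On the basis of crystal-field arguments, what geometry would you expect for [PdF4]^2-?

Each fluoride is −1; balancing the −2 overall charge requires Pd(II).
Group 10 minus oxidation state 2 gives a d⁸ configuration.
Coordination number: 4.
A 4d d⁸ ion has a large crystal-field splitting; square planar leaves the high-energy d_{x²−y²} orbital empty and maximises CFSE.

square planar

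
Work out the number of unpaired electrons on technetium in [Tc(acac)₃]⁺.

3 unpaired electrons

Summing ligand charges against the +1 overall charge gives an oxidation state of +4 for technetium.
Group 7 minus oxidation state 4 gives a d³ configuration.
Counting donor atoms: 3×acetylacetonate (bidentate) → 6 donors. Coordination number = 6.
In an octahedral field the d³ configuration is t₂g³e_g⁰ (only one arrangement possible), giving 3 unpaired electrons.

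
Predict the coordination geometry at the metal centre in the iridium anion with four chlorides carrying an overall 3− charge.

Ligand charges: each chloride is −1. With an overall charge of −3 the iridium centre must be in the +1 oxidation state.
Group 9 minus oxidation state 1 gives a d⁸ configuration.
Coordination number: 4.
A 5d d⁸ ion has a large crystal-field splitting; square planar leaves the high-energy d_{x²−y²} orbital empty and maximises CFSE.

square planar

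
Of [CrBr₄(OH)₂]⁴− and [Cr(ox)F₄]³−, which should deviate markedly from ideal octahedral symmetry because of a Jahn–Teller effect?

[CrBr₄(OH)₂]⁴−: Ligand charges: each bromide is −1; each hydroxide is −1. With an overall charge of −4 the chromium centre must be in the +2 oxidation state. Group 6 minus oxidation state 2 gives a d⁴ configuration. Bromide and hydroxide are weak-field ligands for a first-row metal, so the complex is high-spin. The t₂g³e_g¹ (high-spin) configuration has an unevenly filled e_g set; the Jahn–Teller theorem predicts a tetragonal distortion (typically axial elongation) to lift the degeneracy.
[Cr(ox)F₄]³−: Each oxalate is −2; each fluoride is −1; balancing the −3 overall charge requires Cr(III). Chromium is a group-6 element; Cr(III) is therefore d³. The d³ configuration leaves the e_g set evenly filled (or empty) — no strong Jahn–Teller driving force.

[CrBr₄(OH)₂]⁴−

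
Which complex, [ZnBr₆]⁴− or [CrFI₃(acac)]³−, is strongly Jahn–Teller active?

[CrFI₃(acac)]³−

[ZnBr₆]⁴−: Summing ligand charges against the −4 overall charge gives an oxidation state of +2 for zinc. Zinc is a group-12 element; Zn(II) is therefore d¹⁰. The d¹⁰ configuration leaves the e_g set evenly filled (or empty) — no strong Jahn–Teller driving force.
[CrFI₃(acac)]³−: Summing ligand charges against the −3 overall charge gives an oxidation state of +2 for chromium. Chromium is a group-6 element; Cr(II) is therefore d⁴. Acetylacetonate, fluoride, and iodide are weak-field ligands for a first-row metal, so the complex is high-spin. The t₂g³e_g¹ (high-spin) configuration has an unevenly filled e_g set; the Jahn–Teller theorem predicts a tetragonal distortion (typically axial elongation) to lift the degeneracy.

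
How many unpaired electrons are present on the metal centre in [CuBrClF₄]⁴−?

Each bromide is −1; each chloride is −1; each fluoride is −1; balancing the −4 overall charge requires Cu(II).
Cu sits in group 11, so the d-electron count is 11 − 2 = 9.
In an octahedral field the d⁹ configuration is t₂g⁶e_g³ (only one arrangement possible), giving 1 unpaired electron.

1 unpaired electron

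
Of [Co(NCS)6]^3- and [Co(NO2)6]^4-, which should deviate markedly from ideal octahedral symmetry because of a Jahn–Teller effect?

[Co(NCS)6]^3-: Ligand charges: each isothiocyanate is −1. With an overall charge of −3 the cobalt centre must be in the +3 oxidation state. Cobalt is a group-9 element; Co(III) is therefore d⁶. Co(III) has an exceptionally large octahedral splitting and is low-spin with essentially every ligand except fluoride. The d⁶ configuration leaves the e_g set evenly filled (or empty) — no strong Jahn–Teller driving force.
[Co(NO2)6]^4-: Ligand charges: each nitro (N-bound nitrite) is −1. With an overall charge of −4 the cobalt centre must be in the +2 oxidation state. Cobalt is a group-9 element; Co(II) is therefore d⁷. Nitro (N-bound nitrite) is a strong-field ligand (high in the spectrochemical series) for a first-row metal, so the complex is low-spin. The t₂g⁶e_g¹ (low-spin) configuration has an unevenly filled e_g set; the Jahn–Teller theorem predicts a tetragonal distortion (typically axial elongation) to lift the degeneracy.

[Co(NO2)6]^4-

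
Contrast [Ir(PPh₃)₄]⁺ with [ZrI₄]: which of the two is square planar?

For [Ir(PPh₃)₄]⁺: Summing ligand charges against the +1 overall charge gives an oxidation state of +1 for iridium. Iridium is a group-9 element; Ir(I) is therefore d⁸. A 5d d⁸ ion has a large crystal-field splitting; square planar leaves the high-energy d_{x²−y²} orbital empty and maximises CFSE. → square planar.
For [ZrI₄]: Summing ligand charges against the 0 overall charge gives an oxidation state of +4 for zirconium. Zr sits in group 4, so the d-electron count is 4 − 4 = 0. A d⁰ ion has no crystal-field stabilisation preference between square planar and tetrahedral, so four ligands adopt the sterically favoured tetrahedral geometry. → tetrahedral.

[Ir(PPh₃)₄]⁺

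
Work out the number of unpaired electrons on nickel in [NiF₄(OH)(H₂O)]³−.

Summing ligand charges against the −3 overall charge gives an oxidation state of +2 for nickel.
Group 10 minus oxidation state 2 gives a d⁸ configuration.
In an octahedral field the d⁸ configuration is t₂g⁶e_g² (only one arrangement possible), giving 2 unpaired electrons.

2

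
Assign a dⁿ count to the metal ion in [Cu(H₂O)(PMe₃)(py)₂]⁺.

Summing ligand charges against the +1 overall charge gives an oxidation state of +1 for copper.
Cu sits in group 11, so the d-electron count is 11 − 1 = 10.

d10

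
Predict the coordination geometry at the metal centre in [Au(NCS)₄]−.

square planar

Each isothiocyanate is −1; balancing the −1 overall charge requires Au(III).
Group 11 minus oxidation state 3 gives a d⁸ configuration.
With 4 monodentate ligands the coordination number is 4.
A 5d d⁸ ion has a large crystal-field splitting; square planar leaves the high-energy d_{x²−y²} orbital empty and maximises CFSE.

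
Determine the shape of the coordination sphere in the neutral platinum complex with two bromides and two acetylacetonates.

octahedral

Ligand charges: each bromide is −1; each acetylacetonate is −1. With an overall charge of 0 the platinum centre must be in the +4 oxidation state.
Pt sits in group 10, so the d-electron count is 10 − 4 = 6.
Counting donor atoms: 2×bromide (monodentate) → 2 donors; 2×acetylacetonate (bidentate) → 4 donors. Coordination number = 6.
Six donors around a single metal centre give an octahedral coordination sphere.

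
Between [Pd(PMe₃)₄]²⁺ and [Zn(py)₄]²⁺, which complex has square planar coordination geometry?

[Pd(PMe₃)₄]²⁺

For [Pd(PMe₃)₄]²⁺: Summing ligand charges against the +2 overall charge gives an oxidation state of +2 for palladium. Group 10 minus oxidation state 2 gives a d⁸ configuration. A 4d d⁸ ion has a large crystal-field splitting; square planar leaves the high-energy d_{x²−y²} orbital empty and maximises CFSE. → square planar.
For [Zn(py)₄]²⁺: Pyridine is neutral; balancing the +2 overall charge requires Zn(II). Zn sits in group 12, so the d-electron count is 12 − 2 = 10. A d¹⁰ ion has no crystal-field stabilisation preference between square planar and tetrahedral, so four ligands adopt the sterically favoured tetrahedral geometry. → tetrahedral.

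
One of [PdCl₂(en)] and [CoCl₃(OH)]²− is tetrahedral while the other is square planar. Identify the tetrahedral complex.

[CoCl₃(OH)]²−

For [PdCl₂(en)]: Ligand charges: each chloride is −1; ethylenediamine is neutral. With an overall charge of 0 the palladium centre must be in the +2 oxidation state. Group 10 minus oxidation state 2 gives a d⁸ configuration. A 4d d⁸ ion has a large crystal-field splitting; square planar leaves the high-energy d_{x²−y²} orbital empty and maximises CFSE. → square planar.
For [CoCl₃(OH)]²−: Summing ligand charges against the −2 overall charge gives an oxidation state of +2 for cobalt. Co sits in group 9, so the d-electron count is 9 − 2 = 7. For a high-spin 3d d⁷ ion with weak-field ligands the small Δₜ gives little square-planar CFSE advantage, so four ligands adopt the sterically favoured tetrahedral geometry. → tetrahedral.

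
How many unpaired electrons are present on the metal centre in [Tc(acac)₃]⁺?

3 unpaired electrons

Summing ligand charges against the +1 overall charge gives an oxidation state of +4 for technetium.
Technetium is a group-7 element; Tc(IV) is therefore d³.
Counting donor atoms: 3×acetylacetonate (bidentate) → 6 donors. Coordination number = 6.
In an octahedral field the d³ configuration is t₂g³e_g⁰ (only one arrangement possible), giving 3 unpaired electrons.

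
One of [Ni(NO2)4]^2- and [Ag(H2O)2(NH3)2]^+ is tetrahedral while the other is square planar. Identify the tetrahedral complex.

[Ag(H2O)2(NH3)2]^+

For [Ni(NO2)4]^2-: Ligand charges: each nitro (N-bound nitrite) is −1. With an overall charge of −2 the nickel centre must be in the +2 oxidation state. Group 10 minus oxidation state 2 gives a d⁸ configuration. Nitro (N-bound nitrite) is a strong-field ligand (high in the spectrochemical series). A 3d d⁸ ion with strong-field ligands gains enough CFSE to favour square planar over tetrahedral. → square planar.
For [Ag(H2O)2(NH3)2]^+: Water is neutral; ammonia is neutral; balancing the +1 overall charge requires Ag(I). Group 11 minus oxidation state 1 gives a d¹⁰ configuration. A d¹⁰ ion has no crystal-field stabilisation preference between square planar and tetrahedral, so four ligands adopt the sterically favoured tetrahedral geometry. → tetrahedral.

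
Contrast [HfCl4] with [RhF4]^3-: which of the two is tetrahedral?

For [HfCl4]: Ligand charges: each chloride is −1. With an overall charge of 0 the hafnium centre must be in the +4 oxidation state. Hf sits in group 4, so the d-electron count is 4 − 4 = 0. A d⁰ ion has no crystal-field stabilisation preference between square planar and tetrahedral, so four ligands adopt the sterically favoured tetrahedral geometry. → tetrahedral.
For [RhF4]^3-: Ligand charges: each fluoride is −1. With an overall charge of −3 the rhodium centre must be in the +1 oxidation state. Rhodium is a group-9 element; Rh(I) is therefore d⁸. A 4d d⁸ ion has a large crystal-field splitting; square planar leaves the high-energy d_{x²−y²} orbital empty and maximises CFSE. → square planar.

[HfCl4]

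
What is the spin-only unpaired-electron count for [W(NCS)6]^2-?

2

Ligand charges: each isothiocyanate is −1. With an overall charge of −2 the tungsten centre must be in the +4 oxidation state.
Group 6 minus oxidation state 4 gives a d² configuration.
In an octahedral field the d² configuration is t₂g²e_g⁰ (only one arrangement possible), giving 2 unpaired electrons.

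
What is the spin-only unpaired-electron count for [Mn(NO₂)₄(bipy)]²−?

Ligand charges: each nitro (N-bound nitrite) is −1; 2,2′-bipyridine is neutral. With an overall charge of −2 the manganese centre must be in the +2 oxidation state.
Mn sits in group 7, so the d-electron count is 7 − 2 = 5.
Counting donor atoms: 4×nitro (N-bound nitrite) (monodentate) → 4 donors; 1×2,2′-bipyridine (bidentate) → 2 donors. Coordination number = 6.
The spin state decides the count: Nitro (N-bound nitrite) is a strong-field ligand (high in the spectrochemical series) for a first-row metal, so the complex is low-spin.
An octahedral low-spin d⁵ ion is t₂g⁵e_g⁰, giving 1 unpaired electron.

1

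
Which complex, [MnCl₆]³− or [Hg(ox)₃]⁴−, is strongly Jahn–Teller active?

[MnCl₆]³−: Ligand charges: each chloride is −1. With an overall charge of −3 the manganese centre must be in the +3 oxidation state. Manganese is a group-7 element; Mn(III) is therefore d⁴. Chloride is a weak-field ligand for a first-row metal, so the complex is high-spin. The t₂g³e_g¹ (high-spin) configuration has an unevenly filled e_g set; the Jahn–Teller theorem predicts a tetragonal distortion (typically axial elongation) to lift the degeneracy.
[Hg(ox)₃]⁴−: Ligand charges: each oxalate is −2. With an overall charge of −4 the mercury centre must be in the +2 oxidation state. Hg sits in group 12, so the d-electron count is 12 − 2 = 10. The d¹⁰ configuration leaves the e_g set evenly filled (or empty) — no strong Jahn–Teller driving force.

[MnCl₆]³−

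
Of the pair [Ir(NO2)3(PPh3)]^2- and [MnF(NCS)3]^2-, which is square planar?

[Ir(NO2)3(PPh3)]^2-

For [Ir(NO2)3(PPh3)]^2-: Ligand charges: each nitro (N-bound nitrite) is −1; triphenylphosphine is neutral. With an overall charge of −2 the iridium centre must be in the +1 oxidation state. Group 9 minus oxidation state 1 gives a d⁸ configuration. A 5d d⁸ ion has a large crystal-field splitting; square planar leaves the high-energy d_{x²−y²} orbital empty and maximises CFSE. → square planar.
For [MnF(NCS)3]^2-: Each fluoride is −1; each isothiocyanate is −1; balancing the −2 overall charge requires Mn(II). Group 7 minus oxidation state 2 gives a d⁵ configuration. A high-spin d⁵ ion has zero CFSE in either geometry, so four ligands adopt the sterically favoured tetrahedral geometry. → tetrahedral.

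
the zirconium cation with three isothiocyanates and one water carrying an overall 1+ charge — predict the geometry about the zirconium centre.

tetrahedral

Each isothiocyanate is −1; water is neutral; balancing the +1 overall charge requires Zr(IV).
Zr sits in group 4, so the d-electron count is 4 − 4 = 0.
Coordination number: 4.
A d⁰ ion has no crystal-field stabilisation preference between square planar and tetrahedral, so four ligands adopt the sterically favoured tetrahedral geometry.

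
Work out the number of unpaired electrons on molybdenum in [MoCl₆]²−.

2 unpaired electrons

Ligand charges: each chloride is −1. With an overall charge of −2 the molybdenum centre must be in the +4 oxidation state.
Mo sits in group 6, so the d-electron count is 6 − 4 = 2.
In an octahedral field the d² configuration is t₂g²e_g⁰ (only one arrangement possible), giving 2 unpaired electrons.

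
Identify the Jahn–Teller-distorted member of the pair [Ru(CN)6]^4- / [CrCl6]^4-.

[Ru(CN)6]^4-: Summing ligand charges against the −4 overall charge gives an oxidation state of +2 for ruthenium. Ru sits in group 8, so the d-electron count is 8 − 2 = 6. A 4d ion has a large Δₒ and is invariably low-spin. The d⁶ configuration leaves the e_g set evenly filled (or empty) — no strong Jahn–Teller driving force.
[CrCl6]^4-: Summing ligand charges against the −4 overall charge gives an oxidation state of +2 for chromium. Chromium is a group-6 element; Cr(II) is therefore d⁴. Chloride is a weak-field ligand for a first-row metal, so the complex is high-spin. The t₂g³e_g¹ (high-spin) configuration has an unevenly filled e_g set; the Jahn–Teller theorem predicts a tetragonal distortion (typically axial elongation) to lift the degeneracy.

[CrCl6]^4-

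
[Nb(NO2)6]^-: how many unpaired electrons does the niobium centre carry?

Ligand charges: each nitro (N-bound nitrite) is −1. With an overall charge of −1 the niobium centre must be in the +5 oxidation state.
Nb sits in group 5, so the d-electron count is 5 − 5 = 0.
In an octahedral field the d⁰ configuration is t₂g⁰e_g⁰, giving 0 unpaired electrons.

0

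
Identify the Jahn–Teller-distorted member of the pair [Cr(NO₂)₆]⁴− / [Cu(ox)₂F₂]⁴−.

[Cr(NO₂)₆]⁴−: Ligand charges: each nitro (N-bound nitrite) is −1. With an overall charge of −4 the chromium centre must be in the +2 oxidation state. Cr sits in group 6, so the d-electron count is 6 − 2 = 4. Nitro (N-bound nitrite) is a strong-field ligand (high in the spectrochemical series) for a first-row metal, so the complex is low-spin. The d⁴ configuration leaves the e_g set evenly filled (or empty) — no strong Jahn–Teller driving force.
[Cu(ox)₂F₂]⁴−: Ligand charges: each oxalate is −2; each fluoride is −1. With an overall charge of −4 the copper centre must be in the +2 oxidation state. Group 11 minus oxidation state 2 gives a d⁹ configuration. The t₂g⁶e_g³ configuration has an unevenly filled e_g set; the Jahn–Teller theorem predicts a tetragonal distortion (typically axial elongation) to lift the degeneracy.

[Cu(ox)₂F₂]⁴−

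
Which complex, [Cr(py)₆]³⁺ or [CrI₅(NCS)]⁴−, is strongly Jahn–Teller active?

[CrI₅(NCS)]⁴−

[Cr(py)₆]³⁺: Ligand charges: pyridine is neutral. With an overall charge of +3 the chromium centre must be in the +3 oxidation state. Group 6 minus oxidation state 3 gives a d³ configuration. The d³ configuration leaves the e_g set evenly filled (or empty) — no strong Jahn–Teller driving force.
[CrI₅(NCS)]⁴−: Summing ligand charges against the −4 overall charge gives an oxidation state of +2 for chromium. Chromium is a group-6 element; Cr(II) is therefore d⁴. Iodide and isothiocyanate are weak-field ligands for a first-row metal, so the complex is high-spin. The t₂g³e_g¹ (high-spin) configuration has an unevenly filled e_g set; the Jahn–Teller theorem predicts a tetragonal distortion (typically axial elongation) to lift the degeneracy.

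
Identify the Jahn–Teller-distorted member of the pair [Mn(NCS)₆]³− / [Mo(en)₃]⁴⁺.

[Mn(NCS)₆]³−: Summing ligand charges against the −3 overall charge gives an oxidation state of +3 for manganese. Manganese is a group-7 element; Mn(III) is therefore d⁴. Isothiocyanate is a weak-field ligand for a first-row metal, so the complex is high-spin. The t₂g³e_g¹ (high-spin) configuration has an unevenly filled e_g set; the Jahn–Teller theorem predicts a tetragonal distortion (typically axial elongation) to lift the degeneracy.
[Mo(en)₃]⁴⁺: Summing ligand charges against the +4 overall charge gives an oxidation state of +4 for molybdenum. Mo sits in group 6, so the d-electron count is 6 − 4 = 2. The d² configuration leaves the e_g set evenly filled (or empty) — no strong Jahn–Teller driving force.

[Mn(NCS)₆]³−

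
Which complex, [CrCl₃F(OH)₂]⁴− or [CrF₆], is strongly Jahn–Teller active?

[CrCl₃F(OH)₂]⁴−

[CrCl₃F(OH)₂]⁴−: Each chloride is −1; each fluoride is −1; each hydroxide is −1; balancing the −4 overall charge requires Cr(II). Cr sits in group 6, so the d-electron count is 6 − 2 = 4. Chloride, fluoride, and hydroxide are weak-field ligands for a first-row metal, so the complex is high-spin. The t₂g³e_g¹ (high-spin) configuration has an unevenly filled e_g set; the Jahn–Teller theorem predicts a tetragonal distortion (typically axial elongation) to lift the degeneracy.
[CrF₆]: Summing ligand charges against the 0 overall charge gives an oxidation state of +6 for chromium. Chromium is a group-6 element; Cr(VI) is therefore d⁰. The d⁰ configuration leaves the e_g set evenly filled (or empty) — no strong Jahn–Teller driving force.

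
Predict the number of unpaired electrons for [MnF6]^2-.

Each fluoride is −1; balancing the −2 overall charge requires Mn(IV).
Manganese is a group-7 element; Mn(IV) is therefore d³.
In an octahedral field the d³ configuration is t₂g³e_g⁰ (only one arrangement possible), giving 3 unpaired electrons.

3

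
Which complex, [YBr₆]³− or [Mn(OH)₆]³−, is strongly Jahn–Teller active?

[Mn(OH)₆]³−

[YBr₆]³−: Summing ligand charges against the −3 overall charge gives an oxidation state of +3 for yttrium. Y sits in group 3, so the d-electron count is 3 − 3 = 0. The d⁰ configuration leaves the e_g set evenly filled (or empty) — no strong Jahn–Teller driving force.
[Mn(OH)₆]³−: Summing ligand charges against the −3 overall charge gives an oxidation state of +3 for manganese. Manganese is a group-7 element; Mn(III) is therefore d⁴. Hydroxide is a weak-field ligand for a first-row metal, so the complex is high-spin. The t₂g³e_g¹ (high-spin) configuration has an unevenly filled e_g set; the Jahn–Teller theorem predicts a tetragonal distortion (typically axial elongation) to lift the degeneracy.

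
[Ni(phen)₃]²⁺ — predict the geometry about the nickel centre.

1,10-phenanthroline is neutral; balancing the +2 overall charge requires Ni(II).
Nickel is a group-10 element; Ni(II) is therefore d⁸.
Counting donor atoms: 3×1,10-phenanthroline (bidentate) → 6 donors. Coordination number = 6.
Six donors around a single metal centre give an octahedral coordination sphere.

octahedral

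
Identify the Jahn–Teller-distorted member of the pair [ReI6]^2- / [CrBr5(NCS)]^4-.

[ReI6]^2-: Summing ligand charges against the −2 overall charge gives an oxidation state of +4 for rhenium. Re sits in group 7, so the d-electron count is 7 − 4 = 3. The d³ configuration leaves the e_g set evenly filled (or empty) — no strong Jahn–Teller driving force.
[CrBr5(NCS)]^4-: Summing ligand charges against the −4 overall charge gives an oxidation state of +2 for chromium. Cr sits in group 6, so the d-electron count is 6 − 2 = 4. Bromide and isothiocyanate are weak-field ligands for a first-row metal, so the complex is high-spin. The t₂g³e_g¹ (high-spin) configuration has an unevenly filled e_g set; the Jahn–Teller theorem predicts a tetragonal distortion (typically axial elongation) to lift the degeneracy.

[CrBr5(NCS)]^4-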